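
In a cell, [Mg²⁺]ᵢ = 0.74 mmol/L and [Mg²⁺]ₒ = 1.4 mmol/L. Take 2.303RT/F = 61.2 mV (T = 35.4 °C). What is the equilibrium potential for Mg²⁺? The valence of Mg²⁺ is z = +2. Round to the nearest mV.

E = (61.2/z) · log₁₀([Mg²⁺]_out/[Mg²⁺]_in) with z = +2.
= (61.2/2) · log₁₀(1.4/0.74) = 30.60 · log₁₀(1.892)
= 30.60 · (0.2769) = 8.47 mV

8 mV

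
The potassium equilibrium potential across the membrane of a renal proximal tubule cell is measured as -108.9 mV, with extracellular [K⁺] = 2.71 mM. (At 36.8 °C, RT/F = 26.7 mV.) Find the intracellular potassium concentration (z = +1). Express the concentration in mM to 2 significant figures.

160 mM

Nernst: E = (26.7/1) · ln([out]/[in]), so ln([out]/[in]) = -108.9 × 1 / 26.7 = -4.0787.
[out]/[in] = e^(-4.0787) = 0.01693.
[in] = 2.71 / 0.01693 = 160.1 mM.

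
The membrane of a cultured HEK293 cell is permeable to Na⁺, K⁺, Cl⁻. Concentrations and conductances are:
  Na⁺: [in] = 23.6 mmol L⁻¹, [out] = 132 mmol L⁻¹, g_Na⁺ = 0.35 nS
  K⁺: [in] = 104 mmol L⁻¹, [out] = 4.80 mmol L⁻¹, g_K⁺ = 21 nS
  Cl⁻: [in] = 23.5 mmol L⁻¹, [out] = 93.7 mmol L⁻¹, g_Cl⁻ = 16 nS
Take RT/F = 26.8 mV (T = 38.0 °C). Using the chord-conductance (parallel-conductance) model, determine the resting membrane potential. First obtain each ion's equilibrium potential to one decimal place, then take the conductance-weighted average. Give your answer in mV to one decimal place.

-61.8 mV

E_Na⁺ = (26.8/1)·ln(132/23.6) = 46.1 mV
E_K⁺ = (26.8/1)·ln(4.80/104) = -82.4 mV
E_Cl⁻ = (26.8/-1)·ln(93.7/23.5) = -37.1 mV
Vm = (Σ gᵢEᵢ)/(Σ gᵢ) = (0.35·46.1 + 21·-82.4 + 16·-37.1) / (0.35 + 21 + 16)
= -2307.87 / 37.35 = -61.79 mV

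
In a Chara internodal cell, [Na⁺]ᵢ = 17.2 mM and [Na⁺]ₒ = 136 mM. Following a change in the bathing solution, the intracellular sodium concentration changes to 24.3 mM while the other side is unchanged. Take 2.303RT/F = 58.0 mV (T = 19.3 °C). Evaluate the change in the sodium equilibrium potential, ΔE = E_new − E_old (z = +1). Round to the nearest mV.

-9 mV

E_old = (58.0/1)·log₁₀(136/17.2) = 52.08 mV
E_new = (58.0/1)·log₁₀(136/24.3) = 43.38 mV
ΔE = 43.38 − (52.08) = -8.70 mV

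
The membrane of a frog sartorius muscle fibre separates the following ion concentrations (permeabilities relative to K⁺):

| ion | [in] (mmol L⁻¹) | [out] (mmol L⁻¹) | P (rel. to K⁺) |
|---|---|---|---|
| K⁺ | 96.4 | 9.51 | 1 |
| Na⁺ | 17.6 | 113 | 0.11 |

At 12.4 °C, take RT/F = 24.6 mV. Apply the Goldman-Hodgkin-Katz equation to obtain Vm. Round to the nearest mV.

Vm = 24.6 · ln[(Σ P·[cation]ₒ + Σ P·[anion]ᵢ) / (Σ P·[cation]ᵢ + Σ P·[anion]ₒ)]
Numerator = 1×9.51 + 0.11×113 = 21.94
Denominator = 1×96.4 + 0.11×17.6 = 98.34
Vm = 24.6 · ln(0.22311) = 24.6 × (-1.5001) = -36.90 mV

-37 mV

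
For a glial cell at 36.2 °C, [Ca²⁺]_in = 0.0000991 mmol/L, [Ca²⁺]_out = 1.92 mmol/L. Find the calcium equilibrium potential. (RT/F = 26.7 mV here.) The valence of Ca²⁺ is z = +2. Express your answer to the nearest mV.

132 mV

E = (26.7/z) · ln([Ca²⁺]_out/[Ca²⁺]_in) with z = +2.
= (26.7/2) · ln(1.92/0.0000991) = 13.35 · ln(1.937e+04)
= 13.35 · (9.8717) = 131.79 mV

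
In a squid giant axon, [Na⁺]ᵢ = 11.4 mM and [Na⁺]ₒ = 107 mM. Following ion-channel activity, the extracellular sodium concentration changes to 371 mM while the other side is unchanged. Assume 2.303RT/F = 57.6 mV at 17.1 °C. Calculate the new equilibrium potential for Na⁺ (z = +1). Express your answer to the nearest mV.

87 mV

After the shift: [Na⁺]_out = 371, [Na⁺]_in = 11.4 mM.
E_new = (57.6/1)·log₁₀(371/11.4) = 57.60 · (1.5125) = 87.12 mV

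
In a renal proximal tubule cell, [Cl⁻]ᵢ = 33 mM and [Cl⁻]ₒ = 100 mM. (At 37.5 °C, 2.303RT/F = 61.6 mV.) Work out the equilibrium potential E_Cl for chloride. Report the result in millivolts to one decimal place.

E = (61.6/z) · log₁₀([Cl⁻]_out/[Cl⁻]_in) with z = -1.
For an anion, dividing by z = -1 reverses the sign.
= (61.6/-1) · log₁₀(100/33) = -61.60 · log₁₀(3.03)
= -61.60 · (0.4815) = -29.66 mV

-29.7 mV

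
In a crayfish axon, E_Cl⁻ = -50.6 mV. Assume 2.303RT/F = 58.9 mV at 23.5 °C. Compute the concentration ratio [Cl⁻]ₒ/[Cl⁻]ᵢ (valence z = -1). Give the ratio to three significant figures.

7.23

log₁₀([out]/[in]) = E·z/(58.9) = -50.6 × -1 / 58.9 = 0.8591
[out]/[in] = 10^(0.8591) = 7.229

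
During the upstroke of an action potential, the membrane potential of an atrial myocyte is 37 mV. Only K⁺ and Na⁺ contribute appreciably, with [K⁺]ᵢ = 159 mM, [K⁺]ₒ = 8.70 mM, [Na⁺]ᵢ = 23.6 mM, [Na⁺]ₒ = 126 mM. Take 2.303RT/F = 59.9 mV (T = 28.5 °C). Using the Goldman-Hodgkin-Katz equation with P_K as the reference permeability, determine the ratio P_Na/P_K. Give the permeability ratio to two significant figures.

Let α = P_Na/P_K. GHK: Vm = 59.9·log₁₀[(Kₒ + α·Naₒ)/(Kᵢ + α·Naᵢ)].
10^(Vm/59.9) = 10^(37.0/59.9) = 4.1466
So 4.1466·(Kᵢ + α·Naᵢ) = Kₒ + α·Naₒ → α = (4.1466·159.0 − 8.7) / (126.0 − 4.1466·23.6)
α = (659.3 − 8.7) / (126.0 − 97.86) = 650.6/28.14 = 23.12

23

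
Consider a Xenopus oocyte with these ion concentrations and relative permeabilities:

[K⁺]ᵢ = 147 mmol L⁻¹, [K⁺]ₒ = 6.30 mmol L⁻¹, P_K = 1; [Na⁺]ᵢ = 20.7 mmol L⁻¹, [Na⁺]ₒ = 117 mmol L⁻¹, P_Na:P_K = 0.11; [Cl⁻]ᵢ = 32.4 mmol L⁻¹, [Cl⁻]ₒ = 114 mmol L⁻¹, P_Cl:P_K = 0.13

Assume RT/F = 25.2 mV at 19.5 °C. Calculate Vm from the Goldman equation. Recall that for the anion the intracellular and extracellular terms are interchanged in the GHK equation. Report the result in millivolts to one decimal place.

Vm = 25.2 · ln[(Σ P·[cation]ₒ + Σ P·[anion]ᵢ) / (Σ P·[cation]ᵢ + Σ P·[anion]ₒ)]
Numerator = 1×6.30 + 0.11×117 + 0.13×32.4 = 23.38
Denominator = 1×147 + 0.11×20.7 + 0.13×114 = 164.1
Vm = 25.2 · ln(0.14249) = 25.2 × (-1.9485) = -49.10 mV

-49.1 mV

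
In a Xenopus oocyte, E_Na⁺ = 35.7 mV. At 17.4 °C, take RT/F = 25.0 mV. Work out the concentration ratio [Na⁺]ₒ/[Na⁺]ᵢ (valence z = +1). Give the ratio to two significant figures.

4.2

ln([out]/[in]) = E·z/(25.0) = 35.7 × 1 / 25.0 = 1.4280
[out]/[in] = e^(1.4280) = 4.17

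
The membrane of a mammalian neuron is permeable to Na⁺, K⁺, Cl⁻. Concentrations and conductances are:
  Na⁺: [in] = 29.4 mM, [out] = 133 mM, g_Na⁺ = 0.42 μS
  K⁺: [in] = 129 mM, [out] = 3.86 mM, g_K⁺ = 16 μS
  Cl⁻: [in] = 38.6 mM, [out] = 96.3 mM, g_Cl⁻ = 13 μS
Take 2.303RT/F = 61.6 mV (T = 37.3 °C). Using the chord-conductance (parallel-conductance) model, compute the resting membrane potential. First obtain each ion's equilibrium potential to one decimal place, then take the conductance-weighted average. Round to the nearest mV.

E_Na⁺ = (61.6/1)·log₁₀(133/29.4) = 40.4 mV
E_K⁺ = (61.6/1)·log₁₀(3.86/129) = -93.9 mV
E_Cl⁻ = (61.6/-1)·log₁₀(96.3/38.6) = -24.5 mV
Vm = (Σ gᵢEᵢ)/(Σ gᵢ) = (0.42·40.4 + 16·-93.9 + 13·-24.5) / (0.42 + 16 + 13)
= -1803.93 / 29.42 = -61.32 mV

-61 mV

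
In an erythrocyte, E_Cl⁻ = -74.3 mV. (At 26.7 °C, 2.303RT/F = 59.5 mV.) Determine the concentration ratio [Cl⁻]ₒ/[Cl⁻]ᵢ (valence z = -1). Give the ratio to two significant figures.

log₁₀([out]/[in]) = E·z/(59.5) = -74.3 × -1 / 59.5 = 1.2487
[out]/[in] = 10^(1.2487) = 17.73

18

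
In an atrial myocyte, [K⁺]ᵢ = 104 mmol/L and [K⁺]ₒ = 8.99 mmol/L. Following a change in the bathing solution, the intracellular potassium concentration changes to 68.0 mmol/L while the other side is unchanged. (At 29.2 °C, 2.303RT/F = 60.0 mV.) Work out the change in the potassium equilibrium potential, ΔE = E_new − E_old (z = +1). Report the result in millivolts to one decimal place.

E_old = (60.0/1)·log₁₀(8.99/104) = -63.80 mV
E_new = (60.0/1)·log₁₀(8.99/68.0) = -52.72 mV
ΔE = -52.72 − (-63.80) = 11.07 mV

11.1 mV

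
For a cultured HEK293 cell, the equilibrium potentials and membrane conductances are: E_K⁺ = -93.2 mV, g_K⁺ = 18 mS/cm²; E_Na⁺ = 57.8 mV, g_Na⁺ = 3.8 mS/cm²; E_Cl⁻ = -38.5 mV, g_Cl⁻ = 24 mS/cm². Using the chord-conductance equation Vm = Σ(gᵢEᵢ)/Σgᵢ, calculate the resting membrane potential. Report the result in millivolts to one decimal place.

-52.0 mV

Σ gᵢEᵢ = 18·(-93.2) + 3.8·(57.8) + 24·(-38.5) = -2381.96
Σ gᵢ = 18 + 3.8 + 24 = 45.8
Vm = -2381.96 / 45.8 = -52.01 mV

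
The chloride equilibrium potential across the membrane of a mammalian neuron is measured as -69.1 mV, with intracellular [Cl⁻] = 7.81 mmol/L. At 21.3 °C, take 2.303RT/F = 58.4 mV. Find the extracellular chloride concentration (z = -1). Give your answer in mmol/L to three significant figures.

119 mmol/L

Nernst: E = (58.4/-1) · log₁₀([out]/[in]), so log₁₀([out]/[in]) = -69.1 × -1 / 58.4 = 1.1832.
[out]/[in] = 10^(1.1832) = 15.25.
[out] = 15.25 × 7.81 = 119.1 mmol/L.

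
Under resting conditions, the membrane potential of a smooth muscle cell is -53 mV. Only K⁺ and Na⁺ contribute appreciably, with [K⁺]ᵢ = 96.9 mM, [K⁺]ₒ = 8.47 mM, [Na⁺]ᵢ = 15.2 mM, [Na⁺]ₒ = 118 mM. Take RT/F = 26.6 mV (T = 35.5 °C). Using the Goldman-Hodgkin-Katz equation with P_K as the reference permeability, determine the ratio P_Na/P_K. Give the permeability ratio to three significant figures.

Let α = P_Na/P_K. GHK: Vm = 26.6·ln[(Kₒ + α·Naₒ)/(Kᵢ + α·Naᵢ)].
e^(Vm/26.6) = e^(-53.0/26.6) = 0.13636
So 0.13636·(Kᵢ + α·Naᵢ) = Kₒ + α·Naₒ → α = (0.13636·96.9 − 8.47) / (118.0 − 0.13636·15.2)
α = (13.21 − 8.47) / (118.0 − 2.073) = 4.743/115.9 = 0.04091

0.0409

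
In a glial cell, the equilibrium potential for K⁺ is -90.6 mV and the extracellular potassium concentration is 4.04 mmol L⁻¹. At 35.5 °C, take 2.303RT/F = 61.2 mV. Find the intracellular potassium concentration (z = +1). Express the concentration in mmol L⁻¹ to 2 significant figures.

Nernst: E = (61.2/1) · log₁₀([out]/[in]), so log₁₀([out]/[in]) = -90.6 × 1 / 61.2 = -1.4804.
[out]/[in] = 10^(-1.4804) = 0.03308.
[in] = 4.04 / 0.03308 = 122.1 mmol L⁻¹.

120 mmol L⁻¹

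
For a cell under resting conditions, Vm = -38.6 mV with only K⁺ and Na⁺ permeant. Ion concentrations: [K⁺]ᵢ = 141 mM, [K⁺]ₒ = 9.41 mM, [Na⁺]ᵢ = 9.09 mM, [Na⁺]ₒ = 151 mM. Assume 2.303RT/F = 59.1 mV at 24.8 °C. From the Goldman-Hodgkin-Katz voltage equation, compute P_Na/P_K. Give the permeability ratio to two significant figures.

0.15

Let α = P_Na/P_K. GHK: Vm = 59.1·log₁₀[(Kₒ + α·Naₒ)/(Kᵢ + α·Naᵢ)].
10^(Vm/59.1) = 10^(-38.6/59.1) = 0.22226
So 0.22226·(Kᵢ + α·Naᵢ) = Kₒ + α·Naₒ → α = (0.22226·141.0 − 9.41) / (151.0 − 0.22226·9.09)
α = (31.34 − 9.41) / (151.0 − 2.02) = 21.93/149 = 0.1472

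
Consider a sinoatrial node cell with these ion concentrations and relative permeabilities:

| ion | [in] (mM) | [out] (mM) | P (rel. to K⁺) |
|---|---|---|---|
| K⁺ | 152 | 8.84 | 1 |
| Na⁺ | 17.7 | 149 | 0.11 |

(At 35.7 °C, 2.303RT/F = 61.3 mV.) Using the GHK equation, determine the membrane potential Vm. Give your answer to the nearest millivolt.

Vm = 61.3 · log₁₀[(Σ P·[cation]ₒ + Σ P·[anion]ᵢ) / (Σ P·[cation]ᵢ + Σ P·[anion]ₒ)]
Numerator = 1×8.84 + 0.11×149 = 25.23
Denominator = 1×152 + 0.11×17.7 = 153.9
Vm = 61.3 · log₁₀(0.16389) = 61.3 × (-0.7855) = -48.15 mV

-48 mV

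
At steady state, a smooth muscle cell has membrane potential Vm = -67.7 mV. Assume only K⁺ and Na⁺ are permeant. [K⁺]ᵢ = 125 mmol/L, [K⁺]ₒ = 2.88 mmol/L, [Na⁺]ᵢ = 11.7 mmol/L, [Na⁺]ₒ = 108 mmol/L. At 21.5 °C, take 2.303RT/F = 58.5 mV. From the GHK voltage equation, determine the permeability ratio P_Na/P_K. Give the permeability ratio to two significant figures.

Let α = P_Na/P_K. GHK: Vm = 58.5·log₁₀[(Kₒ + α·Naₒ)/(Kᵢ + α·Naᵢ)].
10^(Vm/58.5) = 10^(-67.7/58.5) = 0.06962
So 0.06962·(Kᵢ + α·Naᵢ) = Kₒ + α·Naₒ → α = (0.06962·125.0 − 2.88) / (108.0 − 0.06962·11.7)
α = (8.703 − 2.88) / (108.0 − 0.8146) = 5.823/107.2 = 0.05432

0.054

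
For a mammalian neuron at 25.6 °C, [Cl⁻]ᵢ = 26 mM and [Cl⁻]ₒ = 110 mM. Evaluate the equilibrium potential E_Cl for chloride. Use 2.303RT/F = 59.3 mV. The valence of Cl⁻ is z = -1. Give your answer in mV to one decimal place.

-37.1 mV

E = (59.3/z) · log₁₀([Cl⁻]_out/[Cl⁻]_in) with z = -1.
For an anion, dividing by z = -1 reverses the sign.
= (59.3/-1) · log₁₀(110/26) = -59.30 · log₁₀(4.231)
= -59.30 · (0.6264) = -37.15 mV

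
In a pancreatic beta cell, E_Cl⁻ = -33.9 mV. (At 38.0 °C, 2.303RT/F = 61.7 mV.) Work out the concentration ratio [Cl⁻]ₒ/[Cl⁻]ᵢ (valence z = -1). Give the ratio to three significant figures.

3.54

log₁₀([out]/[in]) = E·z/(61.7) = -33.9 × -1 / 61.7 = 0.5494
[out]/[in] = 10^(0.5494) = 3.544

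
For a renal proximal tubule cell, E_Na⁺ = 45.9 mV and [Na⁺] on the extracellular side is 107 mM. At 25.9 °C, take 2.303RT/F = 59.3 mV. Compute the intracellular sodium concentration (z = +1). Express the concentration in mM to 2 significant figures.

18 mM

Nernst: E = (59.3/1) · log₁₀([out]/[in]), so log₁₀([out]/[in]) = 45.9 × 1 / 59.3 = 0.7740.
[out]/[in] = 10^(0.7740) = 5.943.
[in] = 107 / 5.943 = 18 mM.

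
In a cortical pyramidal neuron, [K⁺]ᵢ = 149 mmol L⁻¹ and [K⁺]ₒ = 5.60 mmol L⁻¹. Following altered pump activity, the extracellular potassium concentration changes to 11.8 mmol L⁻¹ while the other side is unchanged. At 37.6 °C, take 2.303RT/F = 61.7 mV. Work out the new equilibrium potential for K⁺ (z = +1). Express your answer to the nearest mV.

After the shift: [K⁺]_out = 11.8, [K⁺]_in = 149 mmol L⁻¹.
E_new = (61.7/1)·log₁₀(11.8/149) = 61.70 · (-1.1013) = -67.95 mV

-68 mV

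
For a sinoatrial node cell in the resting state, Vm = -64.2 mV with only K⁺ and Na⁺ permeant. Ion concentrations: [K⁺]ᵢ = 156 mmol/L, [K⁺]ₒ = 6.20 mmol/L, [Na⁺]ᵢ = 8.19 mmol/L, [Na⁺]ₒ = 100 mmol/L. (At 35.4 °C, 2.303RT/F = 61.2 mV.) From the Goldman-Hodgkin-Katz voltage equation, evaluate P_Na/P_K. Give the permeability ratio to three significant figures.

Let α = P_Na/P_K. GHK: Vm = 61.2·log₁₀[(Kₒ + α·Naₒ)/(Kᵢ + α·Naᵢ)].
10^(Vm/61.2) = 10^(-64.2/61.2) = 0.089327
So 0.089327·(Kᵢ + α·Naᵢ) = Kₒ + α·Naₒ → α = (0.089327·156.0 − 6.2) / (100.0 − 0.089327·8.19)
α = (13.93 − 6.2) / (100.0 − 0.7316) = 7.735/99.27 = 0.07792

0.0779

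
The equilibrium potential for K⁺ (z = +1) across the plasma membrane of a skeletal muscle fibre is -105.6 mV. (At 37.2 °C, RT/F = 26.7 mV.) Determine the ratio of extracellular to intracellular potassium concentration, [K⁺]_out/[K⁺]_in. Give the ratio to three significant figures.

ln([out]/[in]) = E·z/(26.7) = -105.6 × 1 / 26.7 = -3.9551
[out]/[in] = e^(-3.9551) = 0.01916

0.0192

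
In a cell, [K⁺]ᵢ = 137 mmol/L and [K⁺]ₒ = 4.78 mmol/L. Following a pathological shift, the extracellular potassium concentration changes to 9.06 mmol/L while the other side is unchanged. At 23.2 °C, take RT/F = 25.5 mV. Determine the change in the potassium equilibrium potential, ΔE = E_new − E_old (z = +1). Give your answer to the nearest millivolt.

16 mV

E_old = (25.5/1)·ln(4.78/137) = -85.57 mV
E_new = (25.5/1)·ln(9.06/137) = -69.26 mV
ΔE = -69.26 − (-85.57) = 16.31 mV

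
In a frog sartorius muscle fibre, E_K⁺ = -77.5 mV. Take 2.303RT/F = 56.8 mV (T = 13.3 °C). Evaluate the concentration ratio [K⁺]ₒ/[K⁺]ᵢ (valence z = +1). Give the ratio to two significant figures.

log₁₀([out]/[in]) = E·z/(56.8) = -77.5 × 1 / 56.8 = -1.3644
[out]/[in] = 10^(-1.3644) = 0.04321

0.043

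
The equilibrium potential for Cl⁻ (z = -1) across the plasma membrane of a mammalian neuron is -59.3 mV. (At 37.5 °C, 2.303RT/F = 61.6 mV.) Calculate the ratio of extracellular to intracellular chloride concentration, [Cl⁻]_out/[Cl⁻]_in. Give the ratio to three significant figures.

log₁₀([out]/[in]) = E·z/(61.6) = -59.3 × -1 / 61.6 = 0.9627
[out]/[in] = 10^(0.9627) = 9.176

9.18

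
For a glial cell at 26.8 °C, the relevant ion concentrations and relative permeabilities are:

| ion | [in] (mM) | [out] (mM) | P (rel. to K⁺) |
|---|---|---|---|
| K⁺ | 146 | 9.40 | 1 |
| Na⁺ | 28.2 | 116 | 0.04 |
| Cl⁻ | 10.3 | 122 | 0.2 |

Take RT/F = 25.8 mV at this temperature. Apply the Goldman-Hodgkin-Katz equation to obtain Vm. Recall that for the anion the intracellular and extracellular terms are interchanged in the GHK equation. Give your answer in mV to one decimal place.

Vm = 25.8 · ln[(Σ P·[cation]ₒ + Σ P·[anion]ᵢ) / (Σ P·[cation]ᵢ + Σ P·[anion]ₒ)]
Numerator = 1×9.40 + 0.04×116 + 0.2×10.3 = 16.1
Denominator = 1×146 + 0.04×28.2 + 0.2×122 = 171.5
Vm = 25.8 · ln(0.093862) = 25.8 × (-2.3659) = -61.04 mV

-61.0 mV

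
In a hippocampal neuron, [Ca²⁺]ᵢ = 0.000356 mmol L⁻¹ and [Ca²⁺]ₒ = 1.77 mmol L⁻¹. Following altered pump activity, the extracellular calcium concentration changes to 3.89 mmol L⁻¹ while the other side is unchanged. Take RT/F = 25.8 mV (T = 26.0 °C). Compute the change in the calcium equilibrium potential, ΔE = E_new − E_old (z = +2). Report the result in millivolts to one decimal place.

10.2 mV

E_old = (25.8/2)·ln(1.77/0.000356) = 109.80 mV
E_new = (25.8/2)·ln(3.89/0.000356) = 119.96 mV
ΔE = 119.96 − (109.80) = 10.16 mV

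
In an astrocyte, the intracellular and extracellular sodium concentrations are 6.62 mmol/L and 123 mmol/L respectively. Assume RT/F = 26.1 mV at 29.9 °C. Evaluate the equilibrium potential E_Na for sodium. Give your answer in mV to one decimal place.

76.3 mV

E = (26.1/z) · ln([Na⁺]_out/[Na⁺]_in) with z = +1.
= (26.1/1) · ln(123/6.62) = 26.10 · ln(18.58)
= 26.10 · (2.9221) = 76.27 mV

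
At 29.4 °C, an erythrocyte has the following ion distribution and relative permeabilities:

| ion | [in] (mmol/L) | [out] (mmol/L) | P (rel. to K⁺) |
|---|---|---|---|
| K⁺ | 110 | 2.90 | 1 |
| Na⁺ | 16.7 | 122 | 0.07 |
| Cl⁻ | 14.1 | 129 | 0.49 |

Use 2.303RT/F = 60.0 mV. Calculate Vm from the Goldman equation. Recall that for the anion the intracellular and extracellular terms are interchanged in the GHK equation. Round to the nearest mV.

Vm = 60.0 · log₁₀[(Σ P·[cation]ₒ + Σ P·[anion]ᵢ) / (Σ P·[cation]ᵢ + Σ P·[anion]ₒ)]
Numerator = 1×2.90 + 0.07×122 + 0.49×14.1 = 18.35
Denominator = 1×110 + 0.07×16.7 + 0.49×129 = 174.4
Vm = 60.0 · log₁₀(0.10522) = 60.0 × (-0.9779) = -58.67 mV

-59 mV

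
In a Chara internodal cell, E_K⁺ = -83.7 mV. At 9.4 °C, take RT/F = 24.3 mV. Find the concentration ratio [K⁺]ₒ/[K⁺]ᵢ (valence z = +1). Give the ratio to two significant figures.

ln([out]/[in]) = E·z/(24.3) = -83.7 × 1 / 24.3 = -3.4444
[out]/[in] = e^(-3.4444) = 0.03192

0.032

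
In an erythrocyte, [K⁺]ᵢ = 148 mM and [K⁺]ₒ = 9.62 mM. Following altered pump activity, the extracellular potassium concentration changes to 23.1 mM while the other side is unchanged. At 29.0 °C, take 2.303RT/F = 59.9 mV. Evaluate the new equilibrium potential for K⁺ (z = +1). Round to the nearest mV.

-48 mV

After the shift: [K⁺]_out = 23.1, [K⁺]_in = 148 mM.
E_new = (59.9/1)·log₁₀(23.1/148) = 59.90 · (-0.8066) = -48.32 mV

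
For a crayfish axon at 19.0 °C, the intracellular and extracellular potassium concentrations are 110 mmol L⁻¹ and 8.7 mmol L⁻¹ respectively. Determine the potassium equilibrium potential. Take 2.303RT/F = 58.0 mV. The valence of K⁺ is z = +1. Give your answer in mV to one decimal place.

-63.9 mV

E = (58.0/z) · log₁₀([K⁺]_out/[K⁺]_in) with z = +1.
= (58.0/1) · log₁₀(8.7/110) = 58.00 · log₁₀(0.07909)
= 58.00 · (-1.1019) = -63.91 mV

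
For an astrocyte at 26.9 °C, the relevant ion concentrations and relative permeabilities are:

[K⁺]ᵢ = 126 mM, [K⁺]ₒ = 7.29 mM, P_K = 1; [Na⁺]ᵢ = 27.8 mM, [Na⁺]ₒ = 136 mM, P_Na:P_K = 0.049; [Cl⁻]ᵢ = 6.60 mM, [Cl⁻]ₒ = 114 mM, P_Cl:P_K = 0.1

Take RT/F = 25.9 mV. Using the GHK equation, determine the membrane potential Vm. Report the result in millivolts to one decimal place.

Vm = 25.9 · ln[(Σ P·[cation]ₒ + Σ P·[anion]ᵢ) / (Σ P·[cation]ᵢ + Σ P·[anion]ₒ)]
Numerator = 1×7.29 + 0.049×136 + 0.1×6.60 = 14.61
Denominator = 1×126 + 0.049×27.8 + 0.1×114 = 138.8
Vm = 25.9 · ln(0.10532) = 25.9 × (-2.2508) = -58.30 mV

-58.3 mV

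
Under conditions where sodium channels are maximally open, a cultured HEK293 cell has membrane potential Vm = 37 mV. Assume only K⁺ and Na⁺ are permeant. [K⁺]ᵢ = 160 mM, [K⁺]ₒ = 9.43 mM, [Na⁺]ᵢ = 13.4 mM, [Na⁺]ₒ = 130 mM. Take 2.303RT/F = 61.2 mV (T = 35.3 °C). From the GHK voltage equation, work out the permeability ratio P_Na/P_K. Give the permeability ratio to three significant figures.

Let α = P_Na/P_K. GHK: Vm = 61.2·log₁₀[(Kₒ + α·Naₒ)/(Kᵢ + α·Naᵢ)].
10^(Vm/61.2) = 10^(37.0/61.2) = 4.0232
So 4.0232·(Kᵢ + α·Naᵢ) = Kₒ + α·Naₒ → α = (4.0232·160.0 − 9.43) / (130.0 − 4.0232·13.4)
α = (643.7 − 9.43) / (130.0 − 53.91) = 634.3/76.09 = 8.336

8.34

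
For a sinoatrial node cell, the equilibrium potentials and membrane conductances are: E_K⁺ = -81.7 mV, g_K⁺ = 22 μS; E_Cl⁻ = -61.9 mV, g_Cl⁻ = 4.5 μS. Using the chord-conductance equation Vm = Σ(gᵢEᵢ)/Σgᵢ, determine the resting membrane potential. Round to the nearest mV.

-78 mV

Σ gᵢEᵢ = 22·(-81.7) + 4.5·(-61.9) = -2075.95
Σ gᵢ = 22 + 4.5 = 26.5
Vm = -2075.95 / 26.5 = -78.34 mV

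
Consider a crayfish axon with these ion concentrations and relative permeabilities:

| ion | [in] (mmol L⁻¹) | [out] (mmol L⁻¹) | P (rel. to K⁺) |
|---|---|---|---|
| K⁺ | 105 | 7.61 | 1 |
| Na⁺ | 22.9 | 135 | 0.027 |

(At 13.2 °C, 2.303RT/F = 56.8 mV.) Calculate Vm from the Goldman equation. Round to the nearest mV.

-55 mV

Vm = 56.8 · log₁₀[(Σ P·[cation]ₒ + Σ P·[anion]ᵢ) / (Σ P·[cation]ᵢ + Σ P·[anion]ₒ)]
Numerator = 1×7.61 + 0.027×135 = 11.26
Denominator = 1×105 + 0.027×22.9 = 105.6
Vm = 56.8 · log₁₀(0.10656) = 56.8 × (-0.9724) = -55.23 mV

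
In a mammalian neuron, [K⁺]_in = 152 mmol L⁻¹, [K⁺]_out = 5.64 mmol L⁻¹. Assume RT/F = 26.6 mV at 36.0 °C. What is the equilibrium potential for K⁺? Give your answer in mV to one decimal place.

E = (26.6/z) · ln([K⁺]_out/[K⁺]_in) with z = +1.
= (26.6/1) · ln(5.64/152) = 26.60 · ln(0.03711)
= 26.60 · (-3.2940) = -87.62 mV

-87.6 mV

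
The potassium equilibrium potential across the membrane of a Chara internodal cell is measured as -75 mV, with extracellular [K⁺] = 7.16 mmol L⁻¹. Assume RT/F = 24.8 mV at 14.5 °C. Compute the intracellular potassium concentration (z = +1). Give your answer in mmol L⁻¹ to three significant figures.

147 mmol L⁻¹

Nernst: E = (24.8/1) · ln([out]/[in]), so ln([out]/[in]) = -75.0 × 1 / 24.8 = -3.0242.
[out]/[in] = e^(-3.0242) = 0.0486.
[in] = 7.16 / 0.0486 = 147.3 mmol L⁻¹.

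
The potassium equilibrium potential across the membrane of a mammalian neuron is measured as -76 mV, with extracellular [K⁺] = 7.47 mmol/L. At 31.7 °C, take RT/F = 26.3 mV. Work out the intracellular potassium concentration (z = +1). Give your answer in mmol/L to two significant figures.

Nernst: E = (26.3/1) · ln([out]/[in]), so ln([out]/[in]) = -76.0 × 1 / 26.3 = -2.8897.
[out]/[in] = e^(-2.8897) = 0.05559.
[in] = 7.47 / 0.05559 = 134.4 mmol/L.

130 mmol/L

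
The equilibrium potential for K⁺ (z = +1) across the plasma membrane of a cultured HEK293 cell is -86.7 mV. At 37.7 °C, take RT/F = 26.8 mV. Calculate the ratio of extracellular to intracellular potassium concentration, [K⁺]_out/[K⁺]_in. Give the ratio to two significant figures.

0.039

ln([out]/[in]) = E·z/(26.8) = -86.7 × 1 / 26.8 = -3.2351
[out]/[in] = e^(-3.2351) = 0.03936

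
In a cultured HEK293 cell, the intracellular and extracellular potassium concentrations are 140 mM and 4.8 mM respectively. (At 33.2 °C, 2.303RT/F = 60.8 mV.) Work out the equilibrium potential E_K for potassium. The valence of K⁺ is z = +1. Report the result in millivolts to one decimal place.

E = (60.8/z) · log₁₀([K⁺]_out/[K⁺]_in) with z = +1.
= (60.8/1) · log₁₀(4.8/140) = 60.80 · log₁₀(0.03429)
= 60.80 · (-1.4649) = -89.07 mV

-89.1 mV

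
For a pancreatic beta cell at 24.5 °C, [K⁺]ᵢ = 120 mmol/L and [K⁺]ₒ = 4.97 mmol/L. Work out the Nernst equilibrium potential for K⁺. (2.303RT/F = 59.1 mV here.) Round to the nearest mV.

E = (59.1/z) · log₁₀([K⁺]_out/[K⁺]_in) with z = +1.
= (59.1/1) · log₁₀(4.97/120) = 59.10 · log₁₀(0.04142)
= 59.10 · (-1.3828) = -81.72 mV

-82 mV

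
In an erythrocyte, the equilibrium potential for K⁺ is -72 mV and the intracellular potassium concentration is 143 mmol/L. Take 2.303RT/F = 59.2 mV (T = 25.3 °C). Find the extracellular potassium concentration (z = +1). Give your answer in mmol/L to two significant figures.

8.7 mmol/L

Nernst: E = (59.2/1) · log₁₀([out]/[in]), so log₁₀([out]/[in]) = -72.0 × 1 / 59.2 = -1.2162.
[out]/[in] = 10^(-1.2162) = 0.06078.
[out] = 0.06078 × 143 = 8.692 mmol/L.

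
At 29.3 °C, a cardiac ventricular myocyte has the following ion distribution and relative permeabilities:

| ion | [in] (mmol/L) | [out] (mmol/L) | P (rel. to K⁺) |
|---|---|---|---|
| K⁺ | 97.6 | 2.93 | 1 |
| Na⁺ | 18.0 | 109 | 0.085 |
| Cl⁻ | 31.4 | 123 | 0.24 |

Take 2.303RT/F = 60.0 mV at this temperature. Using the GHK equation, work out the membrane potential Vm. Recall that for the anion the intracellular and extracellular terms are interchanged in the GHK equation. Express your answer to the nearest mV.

Vm = 60.0 · log₁₀[(Σ P·[cation]ₒ + Σ P·[anion]ᵢ) / (Σ P·[cation]ᵢ + Σ P·[anion]ₒ)]
Numerator = 1×2.93 + 0.085×109 + 0.24×31.4 = 19.73
Denominator = 1×97.6 + 0.085×18.0 + 0.24×123 = 128.7
Vm = 60.0 · log₁₀(0.15337) = 60.0 × (-0.8143) = -48.86 mV

-49 mV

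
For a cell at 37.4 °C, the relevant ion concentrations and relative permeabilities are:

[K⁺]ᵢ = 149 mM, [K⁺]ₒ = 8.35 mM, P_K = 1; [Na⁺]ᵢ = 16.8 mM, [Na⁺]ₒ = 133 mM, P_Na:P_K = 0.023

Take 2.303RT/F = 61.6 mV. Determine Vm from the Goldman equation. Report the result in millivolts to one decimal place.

-68.8 mV

Vm = 61.6 · log₁₀[(Σ P·[cation]ₒ + Σ P·[anion]ᵢ) / (Σ P·[cation]ᵢ + Σ P·[anion]ₒ)]
Numerator = 1×8.35 + 0.023×133 = 11.41
Denominator = 1×149 + 0.023×16.8 = 149.4
Vm = 61.6 · log₁₀(0.076372) = 61.6 × (-1.1171) = -68.81 mV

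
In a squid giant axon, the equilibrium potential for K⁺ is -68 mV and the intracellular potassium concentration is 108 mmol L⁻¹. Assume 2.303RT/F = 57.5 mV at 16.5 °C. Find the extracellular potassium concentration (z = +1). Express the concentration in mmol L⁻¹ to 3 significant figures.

Nernst: E = (57.5/1) · log₁₀([out]/[in]), so log₁₀([out]/[in]) = -68.0 × 1 / 57.5 = -1.1826.
[out]/[in] = 10^(-1.1826) = 0.06567.
[out] = 0.06567 × 108 = 7.093 mmol L⁻¹.

7.09 mmol L⁻¹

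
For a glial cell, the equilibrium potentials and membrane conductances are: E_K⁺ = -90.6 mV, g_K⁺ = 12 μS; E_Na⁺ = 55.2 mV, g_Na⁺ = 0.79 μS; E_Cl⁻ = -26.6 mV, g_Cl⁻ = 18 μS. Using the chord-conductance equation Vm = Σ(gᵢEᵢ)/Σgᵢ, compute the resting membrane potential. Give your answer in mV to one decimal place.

Σ gᵢEᵢ = 12·(-90.6) + 0.79·(55.2) + 18·(-26.6) = -1522.39
Σ gᵢ = 12 + 0.79 + 18 = 30.79
Vm = -1522.39 / 30.79 = -49.44 mV

-49.4 mV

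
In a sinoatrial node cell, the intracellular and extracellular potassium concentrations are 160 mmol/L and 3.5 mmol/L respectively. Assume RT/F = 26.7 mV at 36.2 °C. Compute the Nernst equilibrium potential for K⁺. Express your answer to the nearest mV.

E = (26.7/z) · ln([K⁺]_out/[K⁺]_in) with z = +1.
= (26.7/1) · ln(3.5/160) = 26.70 · ln(0.02187)
= 26.70 · (-3.8224) = -102.06 mV

-102 mV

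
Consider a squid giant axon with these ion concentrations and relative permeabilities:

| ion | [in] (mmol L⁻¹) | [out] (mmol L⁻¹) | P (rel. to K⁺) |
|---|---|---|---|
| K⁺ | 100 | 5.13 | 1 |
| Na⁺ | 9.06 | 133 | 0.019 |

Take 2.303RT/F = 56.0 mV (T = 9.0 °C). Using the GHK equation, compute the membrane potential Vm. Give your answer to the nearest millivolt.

-63 mV

Vm = 56.0 · log₁₀[(Σ P·[cation]ₒ + Σ P·[anion]ᵢ) / (Σ P·[cation]ᵢ + Σ P·[anion]ₒ)]
Numerator = 1×5.13 + 0.019×133 = 7.657
Denominator = 1×100 + 0.019×9.06 = 100.2
Vm = 56.0 · log₁₀(0.076438) = 56.0 × (-1.1167) = -62.53 mV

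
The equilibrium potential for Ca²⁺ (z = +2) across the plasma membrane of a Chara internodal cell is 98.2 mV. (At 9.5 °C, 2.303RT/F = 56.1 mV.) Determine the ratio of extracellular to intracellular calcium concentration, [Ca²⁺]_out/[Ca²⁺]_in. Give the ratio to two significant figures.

3200

log₁₀([out]/[in]) = E·z/(56.1) = 98.2 × 2 / 56.1 = 3.5009
[out]/[in] = 10^(3.5009) = 3169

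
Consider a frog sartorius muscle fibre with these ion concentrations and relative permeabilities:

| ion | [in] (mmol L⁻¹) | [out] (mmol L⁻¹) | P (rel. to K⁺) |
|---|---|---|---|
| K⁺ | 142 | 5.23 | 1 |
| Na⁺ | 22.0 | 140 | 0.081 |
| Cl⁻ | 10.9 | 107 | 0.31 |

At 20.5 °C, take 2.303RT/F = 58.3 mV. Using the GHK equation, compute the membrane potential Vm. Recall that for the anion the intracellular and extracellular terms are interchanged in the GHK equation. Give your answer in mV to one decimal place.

-55.3 mV

Vm = 58.3 · log₁₀[(Σ P·[cation]ₒ + Σ P·[anion]ᵢ) / (Σ P·[cation]ᵢ + Σ P·[anion]ₒ)]
Numerator = 1×5.23 + 0.081×140 + 0.31×10.9 = 19.95
Denominator = 1×142 + 0.081×22.0 + 0.31×107 = 177
Vm = 58.3 · log₁₀(0.11274) = 58.3 × (-0.9479) = -55.26 mV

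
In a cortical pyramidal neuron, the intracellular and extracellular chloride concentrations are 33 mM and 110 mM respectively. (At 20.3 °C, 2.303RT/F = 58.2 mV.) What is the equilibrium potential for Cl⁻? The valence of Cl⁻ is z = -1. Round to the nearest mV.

-30 mV

E = (58.2/z) · log₁₀([Cl⁻]_out/[Cl⁻]_in) with z = -1.
For an anion, dividing by z = -1 reverses the sign.
= (58.2/-1) · log₁₀(110/33) = -58.20 · log₁₀(3.333)
= -58.20 · (0.5229) = -30.43 mV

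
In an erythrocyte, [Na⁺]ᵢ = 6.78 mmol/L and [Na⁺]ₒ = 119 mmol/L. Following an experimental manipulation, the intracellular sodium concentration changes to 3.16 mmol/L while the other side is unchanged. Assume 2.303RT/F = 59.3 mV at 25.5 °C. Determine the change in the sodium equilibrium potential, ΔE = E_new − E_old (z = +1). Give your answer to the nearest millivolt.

E_old = (59.3/1)·log₁₀(119/6.78) = 73.79 mV
E_new = (59.3/1)·log₁₀(119/3.16) = 93.45 mV
ΔE = 93.45 − (73.79) = 19.66 mV

20 mV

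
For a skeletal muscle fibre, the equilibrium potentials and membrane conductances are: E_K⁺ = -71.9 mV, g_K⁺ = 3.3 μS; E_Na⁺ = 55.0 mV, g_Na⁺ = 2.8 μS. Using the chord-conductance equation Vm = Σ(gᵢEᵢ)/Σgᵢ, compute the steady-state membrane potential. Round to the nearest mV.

-14 mV

Σ gᵢEᵢ = 3.3·(-71.9) + 2.8·(55.0) = -83.27
Σ gᵢ = 3.3 + 2.8 = 6.1
Vm = -83.27 / 6.1 = -13.65 mV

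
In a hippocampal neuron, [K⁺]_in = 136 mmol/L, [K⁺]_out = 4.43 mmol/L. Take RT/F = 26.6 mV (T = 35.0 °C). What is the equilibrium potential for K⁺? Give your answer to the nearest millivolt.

E = (26.6/z) · ln([K⁺]_out/[K⁺]_in) with z = +1.
= (26.6/1) · ln(4.43/136) = 26.60 · ln(0.03257)
= 26.60 · (-3.4243) = -91.09 mV

-91 mV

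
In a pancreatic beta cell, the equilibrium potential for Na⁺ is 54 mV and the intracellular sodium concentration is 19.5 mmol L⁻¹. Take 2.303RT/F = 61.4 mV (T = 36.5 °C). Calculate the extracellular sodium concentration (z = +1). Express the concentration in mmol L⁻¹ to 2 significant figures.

Nernst: E = (61.4/1) · log₁₀([out]/[in]), so log₁₀([out]/[in]) = 54.0 × 1 / 61.4 = 0.8795.
[out]/[in] = 10^(0.8795) = 7.577.
[out] = 7.577 × 19.5 = 147.7 mmol L⁻¹.

150 mmol L⁻¹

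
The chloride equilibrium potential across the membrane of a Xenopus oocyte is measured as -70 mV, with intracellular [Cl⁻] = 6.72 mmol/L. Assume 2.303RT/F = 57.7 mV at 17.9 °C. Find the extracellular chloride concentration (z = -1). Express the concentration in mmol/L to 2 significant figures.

Nernst: E = (57.7/-1) · log₁₀([out]/[in]), so log₁₀([out]/[in]) = -70.0 × -1 / 57.7 = 1.2132.
[out]/[in] = 10^(1.2132) = 16.34.
[out] = 16.34 × 6.72 = 109.8 mmol/L.

110 mmol/L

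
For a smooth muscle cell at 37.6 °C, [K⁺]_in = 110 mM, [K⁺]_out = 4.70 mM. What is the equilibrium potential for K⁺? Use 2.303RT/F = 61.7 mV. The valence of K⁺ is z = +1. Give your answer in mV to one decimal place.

-84.5 mV

E = (61.7/z) · log₁₀([K⁺]_out/[K⁺]_in) with z = +1.
= (61.7/1) · log₁₀(4.70/110) = 61.70 · log₁₀(0.04273)
= 61.70 · (-1.3693) = -84.49 mV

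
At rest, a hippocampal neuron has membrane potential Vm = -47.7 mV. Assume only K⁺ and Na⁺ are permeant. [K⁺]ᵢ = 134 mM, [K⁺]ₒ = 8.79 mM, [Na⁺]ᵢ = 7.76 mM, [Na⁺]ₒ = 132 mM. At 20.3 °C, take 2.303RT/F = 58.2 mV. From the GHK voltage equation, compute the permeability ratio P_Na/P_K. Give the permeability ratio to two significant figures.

Let α = P_Na/P_K. GHK: Vm = 58.2·log₁₀[(Kₒ + α·Naₒ)/(Kᵢ + α·Naᵢ)].
10^(Vm/58.2) = 10^(-47.7/58.2) = 0.1515
So 0.1515·(Kᵢ + α·Naᵢ) = Kₒ + α·Naₒ → α = (0.1515·134.0 − 8.79) / (132.0 − 0.1515·7.76)
α = (20.3 − 8.79) / (132.0 − 1.176) = 11.51/130.8 = 0.08799

0.088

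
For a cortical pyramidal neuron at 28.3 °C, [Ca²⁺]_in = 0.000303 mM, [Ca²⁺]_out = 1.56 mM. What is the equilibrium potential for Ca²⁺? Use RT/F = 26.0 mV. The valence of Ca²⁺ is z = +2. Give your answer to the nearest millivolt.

E = (26.0/z) · ln([Ca²⁺]_out/[Ca²⁺]_in) with z = +2.
= (26.0/2) · ln(1.56/0.000303) = 13.00 · ln(5149)
= 13.00 · (8.5465) = 111.10 mV

111 mV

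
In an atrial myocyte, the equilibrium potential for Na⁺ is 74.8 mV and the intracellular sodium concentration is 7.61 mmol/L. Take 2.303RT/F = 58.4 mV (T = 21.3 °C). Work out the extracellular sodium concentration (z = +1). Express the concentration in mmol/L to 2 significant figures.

150 mmol/L

Nernst: E = (58.4/1) · log₁₀([out]/[in]), so log₁₀([out]/[in]) = 74.8 × 1 / 58.4 = 1.2808.
[out]/[in] = 10^(1.2808) = 19.09.
[out] = 19.09 × 7.61 = 145.3 mmol/L.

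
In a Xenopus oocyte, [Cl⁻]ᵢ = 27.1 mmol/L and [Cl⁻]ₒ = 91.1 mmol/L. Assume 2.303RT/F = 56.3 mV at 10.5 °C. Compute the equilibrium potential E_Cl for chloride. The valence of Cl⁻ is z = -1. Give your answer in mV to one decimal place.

E = (56.3/z) · log₁₀([Cl⁻]_out/[Cl⁻]_in) with z = -1.
For an anion, dividing by z = -1 reverses the sign.
= (56.3/-1) · log₁₀(91.1/27.1) = -56.30 · log₁₀(3.362)
= -56.30 · (0.5265) = -29.64 mV

-29.6 mV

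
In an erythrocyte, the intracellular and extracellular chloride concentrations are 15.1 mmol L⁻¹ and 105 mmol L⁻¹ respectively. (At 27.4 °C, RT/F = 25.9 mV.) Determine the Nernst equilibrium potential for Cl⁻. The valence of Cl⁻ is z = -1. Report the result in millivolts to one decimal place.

E = (25.9/z) · ln([Cl⁻]_out/[Cl⁻]_in) with z = -1.
For an anion, dividing by z = -1 reverses the sign.
= (25.9/-1) · ln(105/15.1) = -25.90 · ln(6.954)
= -25.90 · (1.9393) = -50.23 mV

-50.2 mV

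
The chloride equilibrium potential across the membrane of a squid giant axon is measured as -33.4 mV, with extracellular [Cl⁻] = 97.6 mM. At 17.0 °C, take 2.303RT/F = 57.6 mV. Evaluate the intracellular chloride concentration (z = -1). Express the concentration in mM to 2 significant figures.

26 mM

Nernst: E = (57.6/-1) · log₁₀([out]/[in]), so log₁₀([out]/[in]) = -33.4 × -1 / 57.6 = 0.5799.
[out]/[in] = 10^(0.5799) = 3.801.
[in] = 97.6 / 3.801 = 25.68 mM.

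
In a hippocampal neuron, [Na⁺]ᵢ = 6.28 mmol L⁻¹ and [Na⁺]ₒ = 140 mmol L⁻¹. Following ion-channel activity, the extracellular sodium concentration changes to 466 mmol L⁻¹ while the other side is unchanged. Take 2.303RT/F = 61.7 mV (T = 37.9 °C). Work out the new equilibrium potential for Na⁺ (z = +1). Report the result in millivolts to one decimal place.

After the shift: [Na⁺]_out = 466, [Na⁺]_in = 6.28 mmol L⁻¹.
E_new = (61.7/1)·log₁₀(466/6.28) = 61.70 · (1.8704) = 115.41 mV

115.4 mV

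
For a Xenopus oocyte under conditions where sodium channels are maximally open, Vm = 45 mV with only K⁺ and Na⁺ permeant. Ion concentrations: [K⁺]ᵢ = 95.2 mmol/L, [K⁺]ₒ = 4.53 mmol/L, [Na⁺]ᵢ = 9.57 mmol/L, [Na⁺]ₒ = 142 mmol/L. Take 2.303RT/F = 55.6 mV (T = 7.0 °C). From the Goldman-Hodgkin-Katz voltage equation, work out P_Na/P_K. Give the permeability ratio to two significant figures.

Let α = P_Na/P_K. GHK: Vm = 55.6·log₁₀[(Kₒ + α·Naₒ)/(Kᵢ + α·Naᵢ)].
10^(Vm/55.6) = 10^(45.0/55.6) = 6.4469
So 6.4469·(Kᵢ + α·Naᵢ) = Kₒ + α·Naₒ → α = (6.4469·95.2 − 4.53) / (142.0 − 6.4469·9.57)
α = (613.7 − 4.53) / (142.0 − 61.7) = 609.2/80.3 = 7.586

7.6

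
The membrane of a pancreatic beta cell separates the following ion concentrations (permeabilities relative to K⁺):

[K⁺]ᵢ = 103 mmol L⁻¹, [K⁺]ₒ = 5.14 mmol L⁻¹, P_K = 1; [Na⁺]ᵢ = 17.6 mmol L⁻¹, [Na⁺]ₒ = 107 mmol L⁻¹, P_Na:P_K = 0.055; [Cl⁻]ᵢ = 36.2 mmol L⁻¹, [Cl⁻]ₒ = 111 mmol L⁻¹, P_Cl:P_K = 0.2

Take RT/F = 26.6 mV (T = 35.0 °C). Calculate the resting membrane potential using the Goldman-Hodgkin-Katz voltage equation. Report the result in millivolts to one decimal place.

-51.4 mV

Vm = 26.6 · ln[(Σ P·[cation]ₒ + Σ P·[anion]ᵢ) / (Σ P·[cation]ᵢ + Σ P·[anion]ₒ)]
Numerator = 1×5.14 + 0.055×107 + 0.2×36.2 = 18.27
Denominator = 1×103 + 0.055×17.6 + 0.2×111 = 126.2
Vm = 26.6 · ln(0.14477) = 26.6 × (-1.9326) = -51.41 mV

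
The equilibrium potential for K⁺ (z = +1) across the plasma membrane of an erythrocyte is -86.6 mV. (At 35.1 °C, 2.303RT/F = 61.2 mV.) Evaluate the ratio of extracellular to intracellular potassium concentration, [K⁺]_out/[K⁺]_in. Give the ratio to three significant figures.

0.0385

log₁₀([out]/[in]) = E·z/(61.2) = -86.6 × 1 / 61.2 = -1.4150
[out]/[in] = 10^(-1.4150) = 0.03846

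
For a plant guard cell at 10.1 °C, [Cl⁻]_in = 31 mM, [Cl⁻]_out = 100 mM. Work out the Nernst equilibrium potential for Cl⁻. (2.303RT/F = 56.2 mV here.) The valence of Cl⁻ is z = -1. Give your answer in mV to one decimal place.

E = (56.2/z) · log₁₀([Cl⁻]_out/[Cl⁻]_in) with z = -1.
For an anion, dividing by z = -1 reverses the sign.
= (56.2/-1) · log₁₀(100/31) = -56.20 · log₁₀(3.226)
= -56.20 · (0.5086) = -28.59 mV

-28.6 mV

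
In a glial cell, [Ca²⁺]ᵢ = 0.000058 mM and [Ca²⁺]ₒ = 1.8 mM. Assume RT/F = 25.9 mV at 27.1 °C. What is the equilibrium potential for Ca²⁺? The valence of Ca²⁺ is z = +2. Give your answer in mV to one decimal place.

133.9 mV

E = (25.9/z) · ln([Ca²⁺]_out/[Ca²⁺]_in) with z = +2.
= (25.9/2) · ln(1.8/0.000058) = 12.95 · ln(3.103e+04)
= 12.95 · (10.3429) = 133.94 mV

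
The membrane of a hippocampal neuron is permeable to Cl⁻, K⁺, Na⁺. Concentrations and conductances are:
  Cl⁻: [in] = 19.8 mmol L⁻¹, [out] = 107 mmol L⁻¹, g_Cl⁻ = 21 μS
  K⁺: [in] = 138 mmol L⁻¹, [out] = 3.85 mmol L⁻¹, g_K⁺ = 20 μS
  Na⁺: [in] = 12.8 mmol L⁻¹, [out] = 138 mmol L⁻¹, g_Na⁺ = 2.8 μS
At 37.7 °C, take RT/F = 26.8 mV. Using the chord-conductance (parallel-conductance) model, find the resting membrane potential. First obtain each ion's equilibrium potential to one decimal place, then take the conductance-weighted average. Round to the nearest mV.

-61 mV

E_Cl⁻ = (26.8/-1)·ln(107/19.8) = -45.2 mV
E_K⁺ = (26.8/1)·ln(3.85/138) = -95.9 mV
E_Na⁺ = (26.8/1)·ln(138/12.8) = 63.7 mV
Vm = (Σ gᵢEᵢ)/(Σ gᵢ) = (21·-45.2 + 20·-95.9 + 2.8·63.7) / (21 + 20 + 2.8)
= -2688.84 / 43.8 = -61.39 mV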